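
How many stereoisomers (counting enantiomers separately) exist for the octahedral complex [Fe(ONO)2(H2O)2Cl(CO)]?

Working through the distinct placements yields 6 geometric isomers: ONO trans, H2O trans; ONO cis, H2O cis (3 arrangements, 2 chiral); ONO trans, H2O cis; ONO cis, H2O trans.
Of these, 2 lack any improper symmetry element and so occur as enantiomeric pairs, giving 6 + 2 = 8 stereoisomers in total.

8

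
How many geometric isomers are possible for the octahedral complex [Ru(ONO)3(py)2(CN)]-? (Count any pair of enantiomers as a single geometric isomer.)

An octahedron has six vertices in three trans pairs; every non-trans pair is cis.
Working through the distinct placements yields 3 geometric isomers: ONO mer, py trans; ONO fac, py cis; ONO mer, py cis.

3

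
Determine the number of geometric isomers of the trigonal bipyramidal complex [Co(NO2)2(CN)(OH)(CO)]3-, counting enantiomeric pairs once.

7

Placing the ligands in turn and identifying arrangements related by rotation or reflection leaves 7 distinct geometric isomers.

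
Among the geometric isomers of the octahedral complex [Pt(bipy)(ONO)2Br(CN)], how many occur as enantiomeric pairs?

2

In an octahedral complex each vertex has one trans partner and four cis neighbours.
Each bipy is bidentate and must span two cis positions.
There are 4 geometric isomers: ONO cis (3 arrangements, 2 chiral); ONO trans.
Of these, 2 lack any improper symmetry element and so occur as enantiomeric pairs, giving 4 + 2 = 6 stereoisomers in total.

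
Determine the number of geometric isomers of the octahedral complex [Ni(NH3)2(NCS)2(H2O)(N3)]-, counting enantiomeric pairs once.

An octahedron has six vertices in three trans pairs; every non-trans pair is cis.
Systematic placement gives 6 geometric isomers: NH3 trans, NCS trans; NH3 cis, NCS cis (3 arrangements, 2 chiral); NH3 trans, NCS cis; NH3 cis, NCS trans.

6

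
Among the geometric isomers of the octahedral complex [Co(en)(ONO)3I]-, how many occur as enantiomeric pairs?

The six octahedral sites form three mutually perpendicular trans pairs.
Each en is bidentate and must span two cis positions.
The distinct arrangements are (2 in all): ONO fac; ONO mer.
Each arrangement has an internal mirror plane or centre of symmetry, so none is chiral.

0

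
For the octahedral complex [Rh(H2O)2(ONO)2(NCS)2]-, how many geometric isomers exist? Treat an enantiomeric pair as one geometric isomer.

Systematic placement gives 5 geometric isomers: H2O trans, ONO trans, NCS trans; H2O trans, ONO cis, NCS cis; H2O cis, ONO trans, NCS cis; H2O cis, ONO cis, NCS cis (chiral); H2O cis, ONO cis, NCS trans.

5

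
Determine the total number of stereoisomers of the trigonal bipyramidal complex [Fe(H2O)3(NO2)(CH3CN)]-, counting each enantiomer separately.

A trigonal bipyramid has two axial and three equatorial sites, which are chemically inequivalent.
The distinct arrangements are (4 in all): NO2 equatorial, CH3CN axial; NO2 axial, CH3CN axial; NO2 equatorial, CH3CN equatorial; NO2 axial, CH3CN equatorial.
Each arrangement has an internal mirror plane or centre of symmetry, so none is chiral.

4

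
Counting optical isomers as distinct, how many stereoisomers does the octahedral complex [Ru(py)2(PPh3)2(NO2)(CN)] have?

8

In an octahedral complex each vertex has one trans partner and four cis neighbours.
Working through the distinct placements yields 6 geometric isomers: py trans, PPh3 trans; py cis, PPh3 cis (3 arrangements, 2 chiral); py trans, PPh3 cis; py cis, PPh3 trans.
Of these, 2 lack any improper symmetry element and so occur as enantiomeric pairs, giving 6 + 2 = 8 stereoisomers in total.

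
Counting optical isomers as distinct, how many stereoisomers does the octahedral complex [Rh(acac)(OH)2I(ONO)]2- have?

6

An octahedron has six vertices in three trans pairs; every non-trans pair is cis.
Each acac is bidentate and must span two cis positions.
Working through the distinct placements yields 4 geometric isomers: OH cis (3 arrangements, 2 chiral); OH trans.
Of these, 2 lack any improper symmetry element and so occur as enantiomeric pairs, giving 4 + 2 = 6 stereoisomers in total.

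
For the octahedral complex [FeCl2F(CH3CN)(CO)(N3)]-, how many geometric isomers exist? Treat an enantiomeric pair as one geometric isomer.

In an octahedral complex each vertex has one trans partner and four cis neighbours.
Exhaustive case analysis gives 9 geometric isomers.

9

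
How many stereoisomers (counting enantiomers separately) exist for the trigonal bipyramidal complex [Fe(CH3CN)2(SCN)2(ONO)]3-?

A trigonal bipyramid has two axial and three equatorial sites, which are chemically inequivalent.
Systematic enumeration (placing each ligand type in turn and discarding arrangements equivalent by rotation or reflection) gives 5 geometric isomers.
One of these lacks any improper symmetry element and so occurs as an enantiomeric pair, giving 5 + 1 = 6 stereoisomers in total.

6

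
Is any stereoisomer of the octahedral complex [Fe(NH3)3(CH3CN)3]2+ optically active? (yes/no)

The six octahedral sites form three mutually perpendicular trans pairs.
The distinct arrangements are (2 in all): NH3 mer; NH3 fac.
Each arrangement has an internal mirror plane or centre of symmetry, so none is chiral.

no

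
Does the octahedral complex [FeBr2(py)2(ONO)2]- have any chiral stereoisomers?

yes

The six octahedral sites form three mutually perpendicular trans pairs.
The distinct arrangements are (5 in all): Br trans, py trans, ONO trans; Br trans, py cis, ONO cis; Br cis, py trans, ONO cis; Br cis, py cis, ONO cis (chiral); Br cis, py cis, ONO trans.
One of these lacks any improper symmetry element and so occurs as an enantiomeric pair, giving 5 + 1 = 6 stereoisomers in total.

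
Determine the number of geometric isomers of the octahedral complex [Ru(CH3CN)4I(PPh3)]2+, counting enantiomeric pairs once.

In an octahedral complex each vertex has one trans partner and four cis neighbours.
Working through the distinct placements yields 2 geometric isomers: I and PPh3 mutually trans; I and PPh3 mutually cis.

2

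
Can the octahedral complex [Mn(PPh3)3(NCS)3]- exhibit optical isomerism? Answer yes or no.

no

In an octahedral complex each vertex has one trans partner and four cis neighbours.
The distinct arrangements are (2 in all): PPh3 mer; PPh3 fac.
Each arrangement has an internal mirror plane or centre of symmetry, so none is chiral.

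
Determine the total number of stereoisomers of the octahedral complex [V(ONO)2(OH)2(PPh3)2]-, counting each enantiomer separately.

The distinct arrangements are (5 in all): ONO trans, OH trans, PPh3 trans; ONO cis, OH trans, PPh3 cis; ONO cis, OH cis, PPh3 trans; ONO cis, OH cis, PPh3 cis (chiral); ONO trans, OH cis, PPh3 cis.
One of these lacks any improper symmetry element and so occurs as an enantiomeric pair, giving 5 + 1 = 6 stereoisomers in total.

6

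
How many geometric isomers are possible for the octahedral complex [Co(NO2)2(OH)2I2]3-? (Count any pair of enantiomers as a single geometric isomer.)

In an octahedral complex each vertex has one trans partner and four cis neighbours.
Working through the distinct placements yields 5 geometric isomers: NO2 trans, OH trans, I trans; NO2 cis, OH cis, I trans; NO2 cis, OH trans, I cis; NO2 cis, OH cis, I cis (chiral); NO2 trans, OH cis, I cis.

5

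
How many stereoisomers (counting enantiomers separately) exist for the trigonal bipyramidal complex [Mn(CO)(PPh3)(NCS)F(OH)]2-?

20

Exhaustive case analysis gives 10 geometric isomers.
Of these, 10 lack any improper symmetry element and so occur as enantiomeric pairs, giving 10 + 10 = 20 stereoisomers in total.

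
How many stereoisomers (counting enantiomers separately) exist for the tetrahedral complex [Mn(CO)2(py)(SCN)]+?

1

All four vertices of a tetrahedron are equivalent and mutually adjacent, so cis/trans isomerism cannot arise.
Only one geometric arrangement is possible.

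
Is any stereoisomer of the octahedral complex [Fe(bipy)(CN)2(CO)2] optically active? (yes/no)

Each bipy is bidentate and must span two cis positions.
The distinct arrangements are (3 in all): CN trans, CO cis; CN cis, CO cis (chiral); CN cis, CO trans.
One of these lacks any improper symmetry element and so occurs as an enantiomeric pair, giving 3 + 1 = 4 stereoisomers in total.

yes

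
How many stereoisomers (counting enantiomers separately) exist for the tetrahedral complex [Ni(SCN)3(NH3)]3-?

All four vertices of a tetrahedron are equivalent and mutually adjacent, so cis/trans isomerism cannot arise.
Only one geometric arrangement is possible.

1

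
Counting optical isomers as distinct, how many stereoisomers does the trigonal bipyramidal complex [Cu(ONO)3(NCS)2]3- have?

In a trigonal bipyramid the two axial positions differ from the three equatorial ones.
Systematic placement gives 3 geometric isomers: NCS both axial; NCS one axial, one equatorial; NCS both equatorial.
Each arrangement has an internal mirror plane or centre of symmetry, so none is chiral.

3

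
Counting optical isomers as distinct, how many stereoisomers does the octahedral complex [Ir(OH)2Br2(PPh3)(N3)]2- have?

8

The six octahedral sites form three mutually perpendicular trans pairs.
Working through the distinct placements yields 6 geometric isomers: OH cis, Br trans; OH trans, Br trans; OH cis, Br cis (3 arrangements, 2 chiral); OH trans, Br cis.
Of these, 2 lack any improper symmetry element and so occur as enantiomeric pairs, giving 6 + 2 = 8 stereoisomers in total.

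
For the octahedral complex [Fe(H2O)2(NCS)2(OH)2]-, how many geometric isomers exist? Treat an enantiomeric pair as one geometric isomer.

5

The six octahedral sites form three mutually perpendicular trans pairs.
There are 5 geometric isomers: H2O trans, NCS trans, OH trans; H2O trans, NCS cis, OH cis; H2O cis, NCS cis, OH trans; H2O cis, NCS cis, OH cis (chiral); H2O cis, NCS trans, OH cis.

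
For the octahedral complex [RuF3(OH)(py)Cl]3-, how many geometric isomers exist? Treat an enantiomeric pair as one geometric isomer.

4

The six octahedral sites form three mutually perpendicular trans pairs.
Systematic placement gives 4 geometric isomers: F mer (3 arrangements); F fac (chiral).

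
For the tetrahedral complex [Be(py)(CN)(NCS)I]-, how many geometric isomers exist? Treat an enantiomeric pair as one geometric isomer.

1

All four vertices of a tetrahedron are equivalent and mutually adjacent, so cis/trans isomerism cannot arise.
Only one geometric arrangement is possible; it has no improper symmetry element, so it exists as a pair of enantiomers (2 stereoisomers).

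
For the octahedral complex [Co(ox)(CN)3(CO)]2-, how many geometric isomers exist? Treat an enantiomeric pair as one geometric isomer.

An octahedron has six vertices in three trans pairs; every non-trans pair is cis.
Each ox is bidentate and must span two cis positions.
There are 2 geometric isomers: CN mer; CN fac.

2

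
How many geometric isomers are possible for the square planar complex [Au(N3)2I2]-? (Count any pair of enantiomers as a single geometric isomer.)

In a square planar complex each vertex has one trans partner and two cis neighbours.
Working through the distinct placements yields 2 geometric isomers: N3 cis; N3 trans.

2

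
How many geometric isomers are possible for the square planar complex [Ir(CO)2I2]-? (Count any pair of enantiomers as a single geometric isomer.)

There are 2 geometric isomers: CO cis; CO trans.

2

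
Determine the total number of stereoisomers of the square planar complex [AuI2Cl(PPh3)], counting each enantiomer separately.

A square has two trans pairs of vertices; adjacent vertices are cis.
Systematic placement gives 2 geometric isomers: I cis; I trans.
Each arrangement has an internal mirror plane or centre of symmetry, so none is chiral.

2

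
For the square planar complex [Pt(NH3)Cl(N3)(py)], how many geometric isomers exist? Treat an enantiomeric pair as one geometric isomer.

3

A square has two trans pairs of vertices; adjacent vertices are cis.
Systematic placement gives 3 geometric isomers: (Cl/NH3 trans, N3/py trans); (Cl/py trans, N3/NH3 trans); (Cl/N3 trans, NH3/py trans).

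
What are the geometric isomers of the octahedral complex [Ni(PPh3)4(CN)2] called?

cis and trans

An octahedron has six vertices in three trans pairs; every non-trans pair is cis.
The distinct arrangements are (2 in all): CN trans; CN cis.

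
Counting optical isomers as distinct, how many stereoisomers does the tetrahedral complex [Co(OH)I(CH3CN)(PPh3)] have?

Only one geometric arrangement is possible; it has no improper symmetry element, so it exists as a pair of enantiomers (2 stereoisomers).

2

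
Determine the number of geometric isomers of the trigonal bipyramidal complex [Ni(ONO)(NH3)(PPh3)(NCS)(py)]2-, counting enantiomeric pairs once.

A trigonal bipyramid has two axial and three equatorial sites, which are chemically inequivalent.
Placing the ligands in turn and identifying arrangements related by rotation or reflection leaves 10 distinct geometric isomers.

10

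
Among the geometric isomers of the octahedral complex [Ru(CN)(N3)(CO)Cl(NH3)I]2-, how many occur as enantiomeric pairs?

15

The six octahedral sites form three mutually perpendicular trans pairs.
Systematic enumeration (placing each ligand type in turn and discarding arrangements equivalent by rotation or reflection) gives 15 geometric isomers.
Of these, 15 lack any improper symmetry element and so occur as enantiomeric pairs, giving 15 + 15 = 30 stereoisomers in total.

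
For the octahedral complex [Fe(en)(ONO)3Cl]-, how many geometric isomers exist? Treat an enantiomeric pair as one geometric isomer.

2

The six octahedral sites form three mutually perpendicular trans pairs.
Each en is bidentate and must span two cis positions.
Systematic placement gives 2 geometric isomers: ONO fac; ONO mer.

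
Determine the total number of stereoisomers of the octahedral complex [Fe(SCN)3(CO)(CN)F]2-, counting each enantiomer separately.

5

The six octahedral sites form three mutually perpendicular trans pairs.
Systematic placement gives 4 geometric isomers: SCN mer (3 arrangements); SCN fac (chiral).
One of these lacks any improper symmetry element and so occurs as an enantiomeric pair, giving 4 + 1 = 5 stereoisomers in total.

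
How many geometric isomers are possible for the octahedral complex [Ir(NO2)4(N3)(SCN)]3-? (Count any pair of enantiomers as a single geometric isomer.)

2

There are 2 geometric isomers: N3 and SCN mutually cis; N3 and SCN mutually trans.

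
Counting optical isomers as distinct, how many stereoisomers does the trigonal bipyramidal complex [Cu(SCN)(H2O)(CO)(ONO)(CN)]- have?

20

In a trigonal bipyramid the two axial positions differ from the three equatorial ones.
Exhaustive case analysis gives 10 geometric isomers.
Of these, 10 lack any improper symmetry element and so occur as enantiomeric pairs, giving 10 + 10 = 20 stereoisomers in total.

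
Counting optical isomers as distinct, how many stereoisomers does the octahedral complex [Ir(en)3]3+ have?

Each en is bidentate and must span two cis positions.
Only one geometric arrangement is possible; it has no improper symmetry element, so it exists as a pair of enantiomers (2 stereoisomers).

2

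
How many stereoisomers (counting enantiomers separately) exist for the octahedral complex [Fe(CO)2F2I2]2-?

The six octahedral sites form three mutually perpendicular trans pairs.
There are 5 geometric isomers: CO trans, F trans, I trans; CO trans, F cis, I cis; CO cis, F cis, I trans; CO cis, F cis, I cis (chiral); CO cis, F trans, I cis.
One of these lacks any improper symmetry element and so occurs as an enantiomeric pair, giving 5 + 1 = 6 stereoisomers in total.

6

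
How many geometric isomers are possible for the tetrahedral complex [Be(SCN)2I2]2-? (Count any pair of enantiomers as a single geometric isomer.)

In a tetrahedral complex all four positions are equivalent and every pair of ligands is adjacent — there is no cis/trans distinction.
Only one geometric arrangement is possible.

1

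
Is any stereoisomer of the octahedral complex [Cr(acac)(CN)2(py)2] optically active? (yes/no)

yes

Each acac is bidentate and must span two cis positions.
Working through the distinct placements yields 3 geometric isomers: CN trans, py cis; CN cis, py trans; CN cis, py cis (chiral).
One of these lacks any improper symmetry element and so occurs as an enantiomeric pair, giving 3 + 1 = 4 stereoisomers in total.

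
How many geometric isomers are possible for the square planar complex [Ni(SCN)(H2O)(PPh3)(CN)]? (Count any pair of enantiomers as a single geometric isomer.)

3

A square has two trans pairs of vertices; adjacent vertices are cis.
Systematic placement gives 3 geometric isomers: (CN/PPh3 trans, H2O/SCN trans); (CN/SCN trans, H2O/PPh3 trans); (CN/H2O trans, PPh3/SCN trans).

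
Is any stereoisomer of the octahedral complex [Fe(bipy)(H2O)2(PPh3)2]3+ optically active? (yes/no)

An octahedron has six vertices in three trans pairs; every non-trans pair is cis.
Each bipy is bidentate and must span two cis positions.
There are 3 geometric isomers: H2O trans, PPh3 cis; H2O cis, PPh3 cis (chiral); H2O cis, PPh3 trans.
One of these lacks any improper symmetry element and so occurs as an enantiomeric pair, giving 3 + 1 = 4 stereoisomers in total.

yes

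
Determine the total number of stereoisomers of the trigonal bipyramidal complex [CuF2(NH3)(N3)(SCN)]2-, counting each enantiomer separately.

10

In a trigonal bipyramid the two axial positions differ from the three equatorial ones.
Exhaustive case analysis gives 7 geometric isomers.
Of these, 3 lack any improper symmetry element and so occur as enantiomeric pairs, giving 7 + 3 = 10 stereoisomers in total.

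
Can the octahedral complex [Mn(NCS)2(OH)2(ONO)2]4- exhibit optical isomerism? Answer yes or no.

The distinct arrangements are (5 in all): NCS trans, OH trans, ONO trans; NCS trans, OH cis, ONO cis; NCS cis, OH cis, ONO trans; NCS cis, OH cis, ONO cis (chiral); NCS cis, OH trans, ONO cis.
One of these lacks any improper symmetry element and so occurs as an enantiomeric pair, giving 5 + 1 = 6 stereoisomers in total.

yes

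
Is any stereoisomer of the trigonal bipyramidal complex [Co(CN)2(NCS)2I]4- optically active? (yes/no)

In a trigonal bipyramid the two axial positions differ from the three equatorial ones.
Systematic enumeration (placing each ligand type in turn and discarding arrangements equivalent by rotation or reflection) gives 5 geometric isomers.
One of these lacks any improper symmetry element and so occurs as an enantiomeric pair, giving 5 + 1 = 6 stereoisomers in total.

yes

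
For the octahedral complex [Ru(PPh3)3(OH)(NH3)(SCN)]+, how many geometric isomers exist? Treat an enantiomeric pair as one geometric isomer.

4

The six octahedral sites form three mutually perpendicular trans pairs.
Working through the distinct placements yields 4 geometric isomers: PPh3 mer (3 arrangements); PPh3 fac (chiral).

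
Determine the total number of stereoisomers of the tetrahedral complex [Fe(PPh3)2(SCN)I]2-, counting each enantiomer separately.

In a tetrahedral complex all four positions are equivalent and every pair of ligands is adjacent — there is no cis/trans distinction.
Only one geometric arrangement is possible.

1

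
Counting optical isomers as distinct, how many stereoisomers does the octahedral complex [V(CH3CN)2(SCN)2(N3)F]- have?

8

The six octahedral sites form three mutually perpendicular trans pairs.
Systematic placement gives 6 geometric isomers: CH3CN trans, SCN trans; CH3CN trans, SCN cis; CH3CN cis, SCN trans; CH3CN cis, SCN cis (3 arrangements, 2 chiral).
Of these, 2 lack any improper symmetry element and so occur as enantiomeric pairs, giving 6 + 2 = 8 stereoisomers in total.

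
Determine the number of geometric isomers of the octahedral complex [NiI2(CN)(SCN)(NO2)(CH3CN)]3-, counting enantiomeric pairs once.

The six octahedral sites form three mutually perpendicular trans pairs.
Exhaustive case analysis gives 9 geometric isomers.

9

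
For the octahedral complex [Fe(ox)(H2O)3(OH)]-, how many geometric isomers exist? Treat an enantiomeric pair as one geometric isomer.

An octahedron has six vertices in three trans pairs; every non-trans pair is cis.
Each ox is bidentate and must span two cis positions.
There are 2 geometric isomers: H2O mer; H2O fac.

2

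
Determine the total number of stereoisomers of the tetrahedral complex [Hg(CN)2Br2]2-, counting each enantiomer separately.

In a tetrahedral complex all four positions are equivalent and every pair of ligands is adjacent — there is no cis/trans distinction.
Only one geometric arrangement is possible.

1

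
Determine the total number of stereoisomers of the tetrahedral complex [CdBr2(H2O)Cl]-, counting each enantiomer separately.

All four vertices of a tetrahedron are equivalent and mutually adjacent, so cis/trans isomerism cannot arise.
Only one geometric arrangement is possible.

1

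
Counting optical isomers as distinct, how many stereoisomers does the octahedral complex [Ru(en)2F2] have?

3

The six octahedral sites form three mutually perpendicular trans pairs.
Each en is bidentate and must span two cis positions.
The distinct arrangements are (2 in all): F trans; F cis (chiral).
One of these lacks any improper symmetry element and so occurs as an enantiomeric pair, giving 2 + 1 = 3 stereoisomers in total.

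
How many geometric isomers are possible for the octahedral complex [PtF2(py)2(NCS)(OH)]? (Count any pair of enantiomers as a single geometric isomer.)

The six octahedral sites form three mutually perpendicular trans pairs.
Working through the distinct placements yields 6 geometric isomers: F trans, py trans; F trans, py cis; F cis, py trans; F cis, py cis (3 arrangements, 2 chiral).

6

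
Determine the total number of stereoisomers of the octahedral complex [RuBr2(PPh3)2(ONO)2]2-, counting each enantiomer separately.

6

The six octahedral sites form three mutually perpendicular trans pairs.
There are 5 geometric isomers: Br trans, PPh3 trans, ONO trans; Br trans, PPh3 cis, ONO cis; Br cis, PPh3 trans, ONO cis; Br cis, PPh3 cis, ONO cis (chiral); Br cis, PPh3 cis, ONO trans.
One of these lacks any improper symmetry element and so occurs as an enantiomeric pair, giving 5 + 1 = 6 stereoisomers in total.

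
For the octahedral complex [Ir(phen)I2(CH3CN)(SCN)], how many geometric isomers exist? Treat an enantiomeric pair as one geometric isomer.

4

An octahedron has six vertices in three trans pairs; every non-trans pair is cis.
Each phen is bidentate and must span two cis positions.
There are 4 geometric isomers: I cis (3 arrangements, 2 chiral); I trans.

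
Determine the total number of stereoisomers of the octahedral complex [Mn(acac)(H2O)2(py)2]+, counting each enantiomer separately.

The six octahedral sites form three mutually perpendicular trans pairs.
Each acac is bidentate and must span two cis positions.
Systematic placement gives 3 geometric isomers: H2O trans, py cis; H2O cis, py trans; H2O cis, py cis (chiral).
One of these lacks any improper symmetry element and so occurs as an enantiomeric pair, giving 3 + 1 = 4 stereoisomers in total.

4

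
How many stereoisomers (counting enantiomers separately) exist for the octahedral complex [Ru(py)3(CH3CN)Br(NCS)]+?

An octahedron has six vertices in three trans pairs; every non-trans pair is cis.
There are 4 geometric isomers: py mer (3 arrangements); py fac (chiral).
One of these lacks any improper symmetry element and so occurs as an enantiomeric pair, giving 4 + 1 = 5 stereoisomers in total.

5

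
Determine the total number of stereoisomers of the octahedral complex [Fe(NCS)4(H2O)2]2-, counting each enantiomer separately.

In an octahedral complex each vertex has one trans partner and four cis neighbours.
There are 2 geometric isomers: H2O trans; H2O cis.
Each arrangement has an internal mirror plane or centre of symmetry, so none is chiral.

2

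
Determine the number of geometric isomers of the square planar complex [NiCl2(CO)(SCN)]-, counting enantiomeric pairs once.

In a square planar complex each vertex has one trans partner and two cis neighbours.
The distinct arrangements are (2 in all): Cl cis; Cl trans.

2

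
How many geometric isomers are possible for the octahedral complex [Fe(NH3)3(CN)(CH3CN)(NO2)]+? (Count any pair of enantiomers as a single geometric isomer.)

There are 4 geometric isomers: NH3 mer (3 arrangements); NH3 fac (chiral).

4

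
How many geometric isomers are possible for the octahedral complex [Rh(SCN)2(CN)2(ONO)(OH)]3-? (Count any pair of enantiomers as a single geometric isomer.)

There are 6 geometric isomers: SCN trans, CN trans; SCN cis, CN trans; SCN trans, CN cis; SCN cis, CN cis (3 arrangements, 2 chiral).

6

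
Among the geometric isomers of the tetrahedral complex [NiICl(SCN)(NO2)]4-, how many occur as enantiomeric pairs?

1

In a tetrahedral complex all four positions are equivalent and every pair of ligands is adjacent — there is no cis/trans distinction.
Only one geometric arrangement is possible; it has no improper symmetry element, so it exists as a pair of enantiomers (2 stereoisomers).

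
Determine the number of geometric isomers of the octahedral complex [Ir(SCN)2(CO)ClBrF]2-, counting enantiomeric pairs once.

In an octahedral complex each vertex has one trans partner and four cis neighbours.
Placing the ligands in turn and identifying arrangements related by rotation or reflection leaves 9 distinct geometric isomers.

9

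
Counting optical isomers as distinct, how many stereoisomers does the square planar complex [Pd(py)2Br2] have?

Working through the distinct placements yields 2 geometric isomers: py cis; py trans.
Each arrangement has an internal mirror plane or centre of symmetry, so none is chiral.

2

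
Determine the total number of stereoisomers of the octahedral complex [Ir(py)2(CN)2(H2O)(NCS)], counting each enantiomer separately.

In an octahedral complex each vertex has one trans partner and four cis neighbours.
The distinct arrangements are (6 in all): py trans, CN trans; py cis, CN trans; py trans, CN cis; py cis, CN cis (3 arrangements, 2 chiral).
Of these, 2 lack any improper symmetry element and so occur as enantiomeric pairs, giving 6 + 2 = 8 stereoisomers in total.

8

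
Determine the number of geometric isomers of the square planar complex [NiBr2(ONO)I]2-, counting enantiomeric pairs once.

2

In a square planar complex each vertex has one trans partner and two cis neighbours.
Working through the distinct placements yields 2 geometric isomers: Br cis; Br trans.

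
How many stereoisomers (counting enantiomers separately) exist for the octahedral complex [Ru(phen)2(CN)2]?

3

An octahedron has six vertices in three trans pairs; every non-trans pair is cis.
Each phen is bidentate and must span two cis positions.
The distinct arrangements are (2 in all): CN trans; CN cis (chiral).
One of these lacks any improper symmetry element and so occurs as an enantiomeric pair, giving 2 + 1 = 3 stereoisomers in total.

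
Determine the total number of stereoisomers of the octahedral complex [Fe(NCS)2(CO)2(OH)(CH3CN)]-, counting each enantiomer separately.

Systematic placement gives 6 geometric isomers: NCS cis, CO cis (3 arrangements, 2 chiral); NCS trans, CO cis; NCS cis, CO trans; NCS trans, CO trans.
Of these, 2 lack any improper symmetry element and so occur as enantiomeric pairs, giving 6 + 2 = 8 stereoisomers in total.

8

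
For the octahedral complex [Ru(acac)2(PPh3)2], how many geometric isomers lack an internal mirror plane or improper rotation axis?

Each acac is bidentate and must span two cis positions.
Working through the distinct placements yields 2 geometric isomers: PPh3 trans; PPh3 cis (chiral).
One of these lacks any improper symmetry element and so occurs as an enantiomeric pair, giving 2 + 1 = 3 stereoisomers in total.

1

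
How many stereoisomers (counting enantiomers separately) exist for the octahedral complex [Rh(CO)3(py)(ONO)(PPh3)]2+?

An octahedron has six vertices in three trans pairs; every non-trans pair is cis.
There are 4 geometric isomers: CO mer (3 arrangements); CO fac (chiral).
One of these lacks any improper symmetry element and so occurs as an enantiomeric pair, giving 4 + 1 = 5 stereoisomers in total.

5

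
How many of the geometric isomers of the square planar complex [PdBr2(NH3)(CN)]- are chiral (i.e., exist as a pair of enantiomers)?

0

Working through the distinct placements yields 2 geometric isomers: Br cis; Br trans.
Each arrangement has an internal mirror plane or centre of symmetry, so none is chiral.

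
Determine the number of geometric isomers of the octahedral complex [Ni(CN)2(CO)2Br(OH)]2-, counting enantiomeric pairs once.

6

There are 6 geometric isomers: CN cis, CO cis (3 arrangements, 2 chiral); CN cis, CO trans; CN trans, CO cis; CN trans, CO trans.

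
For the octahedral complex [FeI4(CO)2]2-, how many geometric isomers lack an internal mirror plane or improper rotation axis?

0

Working through the distinct placements yields 2 geometric isomers: CO trans; CO cis.
Each arrangement has an internal mirror plane or centre of symmetry, so none is chiral.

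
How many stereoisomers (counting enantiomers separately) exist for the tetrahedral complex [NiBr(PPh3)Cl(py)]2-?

2

Only one geometric arrangement is possible; it has no improper symmetry element, so it exists as a pair of enantiomers (2 stereoisomers).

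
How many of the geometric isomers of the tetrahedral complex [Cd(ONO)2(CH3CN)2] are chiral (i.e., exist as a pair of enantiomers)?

Only one geometric arrangement is possible.

0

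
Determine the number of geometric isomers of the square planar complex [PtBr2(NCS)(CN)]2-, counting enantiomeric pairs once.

Working through the distinct placements yields 2 geometric isomers: Br cis; Br trans.

2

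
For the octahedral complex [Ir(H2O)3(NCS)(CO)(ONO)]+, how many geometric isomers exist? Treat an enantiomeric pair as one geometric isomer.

4

In an octahedral complex each vertex has one trans partner and four cis neighbours.
There are 4 geometric isomers: H2O mer (3 arrangements); H2O fac (chiral).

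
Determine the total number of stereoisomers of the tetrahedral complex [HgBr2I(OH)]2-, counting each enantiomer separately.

1

All four vertices of a tetrahedron are equivalent and mutually adjacent, so cis/trans isomerism cannot arise.
Only one geometric arrangement is possible.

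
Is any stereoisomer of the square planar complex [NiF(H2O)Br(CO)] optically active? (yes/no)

no

Systematic placement gives 3 geometric isomers: (Br/F trans, CO/H2O trans); (Br/H2O trans, CO/F trans); (Br/CO trans, F/H2O trans).
Each arrangement has an internal mirror plane or centre of symmetry, so none is chiral.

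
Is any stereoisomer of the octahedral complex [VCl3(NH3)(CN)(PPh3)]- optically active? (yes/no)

yes

The six octahedral sites form three mutually perpendicular trans pairs.
The distinct arrangements are (4 in all): Cl mer (3 arrangements); Cl fac (chiral).
One of these lacks any improper symmetry element and so occurs as an enantiomeric pair, giving 4 + 1 = 5 stereoisomers in total.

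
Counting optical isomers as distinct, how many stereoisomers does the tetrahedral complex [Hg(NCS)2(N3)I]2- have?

All four vertices of a tetrahedron are equivalent and mutually adjacent, so cis/trans isomerism cannot arise.
Only one geometric arrangement is possible.

1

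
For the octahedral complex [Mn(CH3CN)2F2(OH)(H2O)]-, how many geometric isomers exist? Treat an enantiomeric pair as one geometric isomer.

6

The six octahedral sites form three mutually perpendicular trans pairs.
The distinct arrangements are (6 in all): CH3CN trans, F trans; CH3CN trans, F cis; CH3CN cis, F cis (3 arrangements, 2 chiral); CH3CN cis, F trans.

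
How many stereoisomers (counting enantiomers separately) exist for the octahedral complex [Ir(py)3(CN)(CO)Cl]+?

In an octahedral complex each vertex has one trans partner and four cis neighbours.
Systematic placement gives 4 geometric isomers: py mer (3 arrangements); py fac (chiral).
One of these lacks any improper symmetry element and so occurs as an enantiomeric pair, giving 4 + 1 = 5 stereoisomers in total.

5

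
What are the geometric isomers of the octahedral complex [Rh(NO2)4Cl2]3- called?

cis and trans

There are 2 geometric isomers: Cl trans; Cl cis.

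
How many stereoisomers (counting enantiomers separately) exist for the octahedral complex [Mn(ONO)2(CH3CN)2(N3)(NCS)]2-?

8

The six octahedral sites form three mutually perpendicular trans pairs.
The distinct arrangements are (6 in all): ONO trans, CH3CN trans; ONO cis, CH3CN trans; ONO trans, CH3CN cis; ONO cis, CH3CN cis (3 arrangements, 2 chiral).
Of these, 2 lack any improper symmetry element and so occur as enantiomeric pairs, giving 6 + 2 = 8 stereoisomers in total.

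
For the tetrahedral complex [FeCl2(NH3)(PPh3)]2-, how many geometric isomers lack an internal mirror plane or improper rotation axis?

0

In a tetrahedral complex all four positions are equivalent and every pair of ligands is adjacent — there is no cis/trans distinction.
Only one geometric arrangement is possible.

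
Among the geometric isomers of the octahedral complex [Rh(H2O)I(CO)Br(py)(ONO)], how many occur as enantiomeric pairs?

Placing the ligands in turn and identifying arrangements related by rotation or reflection leaves 15 distinct geometric isomers.
Of these, 15 lack any improper symmetry element and so occur as enantiomeric pairs, giving 15 + 15 = 30 stereoisomers in total.

15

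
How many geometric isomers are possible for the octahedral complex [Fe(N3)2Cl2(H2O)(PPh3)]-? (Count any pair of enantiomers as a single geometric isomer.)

In an octahedral complex each vertex has one trans partner and four cis neighbours.
Working through the distinct placements yields 6 geometric isomers: N3 cis, Cl trans; N3 trans, Cl trans; N3 cis, Cl cis (3 arrangements, 2 chiral); N3 trans, Cl cis.

6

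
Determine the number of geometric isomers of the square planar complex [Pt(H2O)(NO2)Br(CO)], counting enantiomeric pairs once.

3

In a square planar complex each vertex has one trans partner and two cis neighbours.
There are 3 geometric isomers: (Br/H2O trans, CO/NO2 trans); (Br/NO2 trans, CO/H2O trans); (Br/CO trans, H2O/NO2 trans).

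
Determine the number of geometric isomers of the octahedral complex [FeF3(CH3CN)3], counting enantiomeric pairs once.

2

The six octahedral sites form three mutually perpendicular trans pairs.
Working through the distinct placements yields 2 geometric isomers: F mer; F fac.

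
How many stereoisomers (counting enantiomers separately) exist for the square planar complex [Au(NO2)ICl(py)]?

3

In a square planar complex each vertex has one trans partner and two cis neighbours.
The distinct arrangements are (3 in all): (Cl/NO2 trans, I/py trans); (Cl/py trans, I/NO2 trans); (Cl/I trans, NO2/py trans).
Each arrangement has an internal mirror plane or centre of symmetry, so none is chiral.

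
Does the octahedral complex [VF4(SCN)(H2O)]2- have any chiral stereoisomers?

An octahedron has six vertices in three trans pairs; every non-trans pair is cis.
There are 2 geometric isomers: SCN and H2O mutually trans; SCN and H2O mutually cis.
Each arrangement has an internal mirror plane or centre of symmetry, so none is chiral.

no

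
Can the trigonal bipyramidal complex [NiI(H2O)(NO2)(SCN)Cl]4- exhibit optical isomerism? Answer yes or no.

yes

In a trigonal bipyramid the two axial positions differ from the three equatorial ones.
Placing the ligands in turn and identifying arrangements related by rotation or reflection leaves 10 distinct geometric isomers.
Of these, 10 lack any improper symmetry element and so occur as enantiomeric pairs, giving 10 + 10 = 20 stereoisomers in total.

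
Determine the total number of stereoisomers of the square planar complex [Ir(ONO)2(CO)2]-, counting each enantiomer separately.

In a square planar complex each vertex has one trans partner and two cis neighbours.
There are 2 geometric isomers: ONO cis; ONO trans.
Each arrangement has an internal mirror plane or centre of symmetry, so none is chiral.

2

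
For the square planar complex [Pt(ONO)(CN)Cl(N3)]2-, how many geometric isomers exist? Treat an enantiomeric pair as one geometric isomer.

3

Working through the distinct placements yields 3 geometric isomers: (CN/N3 trans, Cl/ONO trans); (CN/ONO trans, Cl/N3 trans); (CN/Cl trans, N3/ONO trans).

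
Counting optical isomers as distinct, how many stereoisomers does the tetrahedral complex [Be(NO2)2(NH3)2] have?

1

In a tetrahedral complex all four positions are equivalent and every pair of ligands is adjacent — there is no cis/trans distinction.
Only one geometric arrangement is possible.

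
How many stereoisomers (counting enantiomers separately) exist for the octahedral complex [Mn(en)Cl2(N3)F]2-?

6

Each en is bidentate and must span two cis positions.
Systematic placement gives 4 geometric isomers: Cl trans; Cl cis (3 arrangements, 2 chiral).
Of these, 2 lack any improper symmetry element and so occur as enantiomeric pairs, giving 4 + 2 = 6 stereoisomers in total.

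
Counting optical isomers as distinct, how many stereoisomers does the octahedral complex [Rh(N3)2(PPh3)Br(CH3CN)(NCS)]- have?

15

The six octahedral sites form three mutually perpendicular trans pairs.
Placing the ligands in turn and identifying arrangements related by rotation or reflection leaves 9 distinct geometric isomers.
Of these, 6 lack any improper symmetry element and so occur as enantiomeric pairs, giving 9 + 6 = 15 stereoisomers in total.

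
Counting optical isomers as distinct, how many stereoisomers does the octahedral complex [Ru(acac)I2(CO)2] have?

4

In an octahedral complex each vertex has one trans partner and four cis neighbours.
Each acac is bidentate and must span two cis positions.
Systematic placement gives 3 geometric isomers: I cis, CO trans; I cis, CO cis (chiral); I trans, CO cis.
One of these lacks any improper symmetry element and so occurs as an enantiomeric pair, giving 3 + 1 = 4 stereoisomers in total.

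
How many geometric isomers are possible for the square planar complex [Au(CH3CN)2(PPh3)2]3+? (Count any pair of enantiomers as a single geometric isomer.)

In a square planar complex each vertex has one trans partner and two cis neighbours.
The distinct arrangements are (2 in all): CH3CN cis; CH3CN trans.

2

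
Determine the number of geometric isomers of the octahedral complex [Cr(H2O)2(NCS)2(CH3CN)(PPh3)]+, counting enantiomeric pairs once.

An octahedron has six vertices in three trans pairs; every non-trans pair is cis.
Systematic placement gives 6 geometric isomers: H2O cis, NCS cis (3 arrangements, 2 chiral); H2O cis, NCS trans; H2O trans, NCS cis; H2O trans, NCS trans.

6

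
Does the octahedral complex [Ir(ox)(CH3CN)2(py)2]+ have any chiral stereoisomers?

Each ox is bidentate and must span two cis positions.
Working through the distinct placements yields 3 geometric isomers: CH3CN trans, py cis; CH3CN cis, py trans; CH3CN cis, py cis (chiral).
One of these lacks any improper symmetry element and so occurs as an enantiomeric pair, giving 3 + 1 = 4 stereoisomers in total.

yes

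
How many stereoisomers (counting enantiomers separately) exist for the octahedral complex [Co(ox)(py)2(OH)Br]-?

An octahedron has six vertices in three trans pairs; every non-trans pair is cis.
Each ox is bidentate and must span two cis positions.
There are 4 geometric isomers: py cis (3 arrangements, 2 chiral); py trans.
Of these, 2 lack any improper symmetry element and so occur as enantiomeric pairs, giving 4 + 2 = 6 stereoisomers in total.

6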